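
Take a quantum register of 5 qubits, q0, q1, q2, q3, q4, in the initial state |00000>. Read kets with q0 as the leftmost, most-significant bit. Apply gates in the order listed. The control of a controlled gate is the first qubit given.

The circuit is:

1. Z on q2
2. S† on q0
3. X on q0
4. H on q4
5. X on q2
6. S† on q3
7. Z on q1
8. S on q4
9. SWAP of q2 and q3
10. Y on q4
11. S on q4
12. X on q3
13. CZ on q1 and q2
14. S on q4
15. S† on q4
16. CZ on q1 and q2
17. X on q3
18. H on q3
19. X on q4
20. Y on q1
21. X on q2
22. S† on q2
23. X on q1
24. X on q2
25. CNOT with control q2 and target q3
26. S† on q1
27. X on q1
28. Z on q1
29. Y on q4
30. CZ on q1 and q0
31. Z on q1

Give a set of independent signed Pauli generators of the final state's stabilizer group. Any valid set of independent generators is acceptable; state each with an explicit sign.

One valid set of independent stabilizer generators is -IIIXI, +IIIIX, -ZIIII, -IZIII, +IIZII (any independent generating set of the same group is equally correct).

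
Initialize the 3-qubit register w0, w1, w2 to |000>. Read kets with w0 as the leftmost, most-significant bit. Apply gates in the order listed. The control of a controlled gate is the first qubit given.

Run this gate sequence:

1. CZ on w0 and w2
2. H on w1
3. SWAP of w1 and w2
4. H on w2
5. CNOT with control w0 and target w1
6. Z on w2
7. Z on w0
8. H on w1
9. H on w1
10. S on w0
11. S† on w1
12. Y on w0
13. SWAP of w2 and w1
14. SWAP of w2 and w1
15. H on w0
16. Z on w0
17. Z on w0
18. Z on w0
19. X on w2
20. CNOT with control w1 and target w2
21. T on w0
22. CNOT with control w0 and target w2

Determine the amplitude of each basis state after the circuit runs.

After the circuit, the state carries amplitude sqrt(2)*I/2 on |001>, sqrt(2)*exp(3*I*pi/4)/2 on |100>, and 0 on every other basis state. Key observation: gates 13-14 undo each other exactly, leaving only the rest of the circuit to track.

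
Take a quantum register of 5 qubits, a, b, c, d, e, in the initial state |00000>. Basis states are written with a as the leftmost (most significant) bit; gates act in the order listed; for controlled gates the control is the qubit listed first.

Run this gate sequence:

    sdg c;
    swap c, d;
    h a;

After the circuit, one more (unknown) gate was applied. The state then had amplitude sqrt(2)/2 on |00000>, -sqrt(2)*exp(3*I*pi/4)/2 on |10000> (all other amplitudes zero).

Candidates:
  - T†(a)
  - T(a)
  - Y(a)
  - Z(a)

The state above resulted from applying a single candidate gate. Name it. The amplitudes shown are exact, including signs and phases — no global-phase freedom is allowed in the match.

The unique candidate consistent with the amplitudes is T†(a).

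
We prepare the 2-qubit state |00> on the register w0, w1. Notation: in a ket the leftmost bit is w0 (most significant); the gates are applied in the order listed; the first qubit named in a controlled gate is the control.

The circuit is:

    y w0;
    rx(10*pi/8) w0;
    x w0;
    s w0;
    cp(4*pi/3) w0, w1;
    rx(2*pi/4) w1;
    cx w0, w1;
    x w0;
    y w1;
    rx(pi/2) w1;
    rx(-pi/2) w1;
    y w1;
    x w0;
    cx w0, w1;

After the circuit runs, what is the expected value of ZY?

The observable ZY averages to sqrt(2)/2.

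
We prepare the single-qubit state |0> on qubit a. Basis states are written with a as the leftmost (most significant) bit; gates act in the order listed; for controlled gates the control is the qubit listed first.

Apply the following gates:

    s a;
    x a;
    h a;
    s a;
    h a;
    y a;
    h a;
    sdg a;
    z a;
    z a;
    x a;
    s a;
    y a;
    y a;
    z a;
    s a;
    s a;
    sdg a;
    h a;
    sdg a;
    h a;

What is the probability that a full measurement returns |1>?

Outcome |1> occurs with probability 1/2.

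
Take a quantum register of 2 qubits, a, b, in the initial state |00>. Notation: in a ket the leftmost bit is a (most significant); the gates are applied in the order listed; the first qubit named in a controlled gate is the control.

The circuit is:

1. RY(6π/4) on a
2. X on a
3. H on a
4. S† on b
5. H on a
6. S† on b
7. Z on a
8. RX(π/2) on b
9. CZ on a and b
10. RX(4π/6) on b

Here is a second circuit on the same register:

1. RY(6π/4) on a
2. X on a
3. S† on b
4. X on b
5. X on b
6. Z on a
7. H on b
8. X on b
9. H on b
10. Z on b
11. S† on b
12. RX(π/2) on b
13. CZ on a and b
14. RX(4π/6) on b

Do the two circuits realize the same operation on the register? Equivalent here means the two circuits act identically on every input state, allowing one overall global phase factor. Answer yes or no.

Yes — the two circuits implement the same unitary up to a global phase.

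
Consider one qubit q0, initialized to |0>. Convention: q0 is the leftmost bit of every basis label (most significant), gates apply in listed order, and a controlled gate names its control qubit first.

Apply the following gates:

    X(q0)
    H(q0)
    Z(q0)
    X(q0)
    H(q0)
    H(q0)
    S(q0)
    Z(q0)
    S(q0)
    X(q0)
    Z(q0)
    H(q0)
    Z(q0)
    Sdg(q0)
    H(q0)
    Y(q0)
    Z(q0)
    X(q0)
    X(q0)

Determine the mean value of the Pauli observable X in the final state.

In the final state, X has expectation -1.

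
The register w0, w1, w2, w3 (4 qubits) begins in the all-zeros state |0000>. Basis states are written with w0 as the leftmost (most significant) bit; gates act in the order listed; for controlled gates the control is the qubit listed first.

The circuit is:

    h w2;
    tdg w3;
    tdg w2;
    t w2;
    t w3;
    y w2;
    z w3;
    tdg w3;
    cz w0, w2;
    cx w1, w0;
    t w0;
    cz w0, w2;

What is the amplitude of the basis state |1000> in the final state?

The final state's coefficient on |1000> equals 0.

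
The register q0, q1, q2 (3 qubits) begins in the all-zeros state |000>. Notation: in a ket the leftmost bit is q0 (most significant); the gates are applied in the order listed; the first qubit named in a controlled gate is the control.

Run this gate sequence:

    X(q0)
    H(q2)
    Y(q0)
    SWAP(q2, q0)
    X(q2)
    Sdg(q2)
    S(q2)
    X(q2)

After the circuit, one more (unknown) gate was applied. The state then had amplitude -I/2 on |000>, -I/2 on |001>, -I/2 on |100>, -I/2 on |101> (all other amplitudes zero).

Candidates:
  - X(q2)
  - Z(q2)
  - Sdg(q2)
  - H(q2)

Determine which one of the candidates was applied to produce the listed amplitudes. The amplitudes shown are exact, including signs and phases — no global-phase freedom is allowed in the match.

The applied gate was H(q2). Key observation: the block from step 5 through step 8 cancels to the identity and can be dropped.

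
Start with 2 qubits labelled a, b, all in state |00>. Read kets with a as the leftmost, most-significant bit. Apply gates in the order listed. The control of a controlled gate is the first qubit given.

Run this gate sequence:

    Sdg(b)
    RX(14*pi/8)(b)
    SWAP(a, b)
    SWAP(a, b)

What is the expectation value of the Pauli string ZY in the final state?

The expectation value of ZY is sqrt(2)/2.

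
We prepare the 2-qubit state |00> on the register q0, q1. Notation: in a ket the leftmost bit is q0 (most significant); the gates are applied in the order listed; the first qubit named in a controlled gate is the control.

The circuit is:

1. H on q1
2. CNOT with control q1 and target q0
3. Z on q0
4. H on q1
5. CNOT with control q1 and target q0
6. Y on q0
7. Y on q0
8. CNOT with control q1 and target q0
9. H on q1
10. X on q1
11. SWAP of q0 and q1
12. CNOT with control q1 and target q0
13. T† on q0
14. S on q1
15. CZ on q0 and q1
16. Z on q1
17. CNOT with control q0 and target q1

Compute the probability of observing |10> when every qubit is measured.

The probability of measuring |10> is 1/2. Key observation: steps 4-9 multiply out to the identity, so the circuit reduces to the remaining gates.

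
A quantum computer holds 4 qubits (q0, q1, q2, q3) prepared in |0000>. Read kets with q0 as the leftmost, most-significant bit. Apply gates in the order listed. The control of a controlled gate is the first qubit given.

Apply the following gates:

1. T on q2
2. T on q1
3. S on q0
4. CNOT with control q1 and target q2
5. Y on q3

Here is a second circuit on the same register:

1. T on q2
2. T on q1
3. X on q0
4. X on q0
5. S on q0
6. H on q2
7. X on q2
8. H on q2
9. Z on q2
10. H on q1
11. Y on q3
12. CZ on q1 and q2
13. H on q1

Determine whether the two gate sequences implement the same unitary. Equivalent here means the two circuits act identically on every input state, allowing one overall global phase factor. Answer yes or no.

No: there is an input state on which the two circuits produce genuinely different outputs (not merely differing by a phase).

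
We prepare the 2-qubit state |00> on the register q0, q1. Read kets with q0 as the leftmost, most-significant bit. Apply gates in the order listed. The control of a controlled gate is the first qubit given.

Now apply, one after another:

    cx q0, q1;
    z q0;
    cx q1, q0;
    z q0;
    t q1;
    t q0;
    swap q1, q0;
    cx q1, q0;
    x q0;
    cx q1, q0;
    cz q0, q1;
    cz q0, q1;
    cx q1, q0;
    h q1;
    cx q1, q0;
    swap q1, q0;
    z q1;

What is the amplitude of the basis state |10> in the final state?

The amplitude on |10> is sqrt(2)/2. Key observation: steps 10-13 multiply out to the identity, so the circuit reduces to the remaining gates.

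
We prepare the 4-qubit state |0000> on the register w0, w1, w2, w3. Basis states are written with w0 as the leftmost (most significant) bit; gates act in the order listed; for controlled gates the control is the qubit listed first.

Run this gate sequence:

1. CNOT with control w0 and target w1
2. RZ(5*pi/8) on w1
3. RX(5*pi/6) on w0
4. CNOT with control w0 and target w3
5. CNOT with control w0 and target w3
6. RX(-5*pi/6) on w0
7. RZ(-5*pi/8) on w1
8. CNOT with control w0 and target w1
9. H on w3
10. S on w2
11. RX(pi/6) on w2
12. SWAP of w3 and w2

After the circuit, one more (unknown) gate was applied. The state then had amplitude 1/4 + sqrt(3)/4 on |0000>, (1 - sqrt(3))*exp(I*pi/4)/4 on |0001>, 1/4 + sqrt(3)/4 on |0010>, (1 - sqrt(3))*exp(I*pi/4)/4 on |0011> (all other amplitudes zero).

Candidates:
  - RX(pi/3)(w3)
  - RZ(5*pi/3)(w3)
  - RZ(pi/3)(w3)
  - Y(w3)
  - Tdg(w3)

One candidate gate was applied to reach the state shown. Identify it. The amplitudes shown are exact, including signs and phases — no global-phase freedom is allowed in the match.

The applied gate was Tdg(w3). Key observation: gates 1-8 undo each other exactly, leaving only the rest of the circuit to track.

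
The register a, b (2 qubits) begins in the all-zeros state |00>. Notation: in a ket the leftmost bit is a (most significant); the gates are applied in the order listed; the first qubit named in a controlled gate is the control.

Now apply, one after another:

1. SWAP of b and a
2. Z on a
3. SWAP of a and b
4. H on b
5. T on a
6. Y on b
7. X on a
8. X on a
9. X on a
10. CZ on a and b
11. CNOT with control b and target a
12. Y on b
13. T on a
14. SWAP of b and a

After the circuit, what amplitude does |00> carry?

The amplitude on |00> is -sqrt(2)/2.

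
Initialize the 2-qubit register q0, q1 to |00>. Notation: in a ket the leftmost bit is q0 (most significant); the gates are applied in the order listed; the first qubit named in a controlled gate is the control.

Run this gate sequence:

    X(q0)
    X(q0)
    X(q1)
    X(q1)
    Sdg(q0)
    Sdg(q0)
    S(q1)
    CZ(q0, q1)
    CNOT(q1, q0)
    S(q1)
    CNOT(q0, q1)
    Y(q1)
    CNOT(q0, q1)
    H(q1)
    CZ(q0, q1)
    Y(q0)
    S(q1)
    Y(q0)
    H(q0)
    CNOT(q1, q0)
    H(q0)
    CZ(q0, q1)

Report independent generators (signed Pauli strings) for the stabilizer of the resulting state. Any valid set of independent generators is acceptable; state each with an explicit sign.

One valid set of independent stabilizer generators is -IY, +ZI (any independent generating set of the same group is equally correct).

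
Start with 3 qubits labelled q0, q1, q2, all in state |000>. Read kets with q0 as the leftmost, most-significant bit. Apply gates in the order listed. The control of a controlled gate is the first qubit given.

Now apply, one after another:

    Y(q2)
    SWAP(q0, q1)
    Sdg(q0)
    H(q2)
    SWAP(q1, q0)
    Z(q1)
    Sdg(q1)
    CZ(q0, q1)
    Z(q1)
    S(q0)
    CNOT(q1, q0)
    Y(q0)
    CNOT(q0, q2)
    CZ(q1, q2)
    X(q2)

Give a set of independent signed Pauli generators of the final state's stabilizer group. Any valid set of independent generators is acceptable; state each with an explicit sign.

The final state is stabilized by the group generated by -IIX, -ZII, +IZI; other independent generating sets are equally valid.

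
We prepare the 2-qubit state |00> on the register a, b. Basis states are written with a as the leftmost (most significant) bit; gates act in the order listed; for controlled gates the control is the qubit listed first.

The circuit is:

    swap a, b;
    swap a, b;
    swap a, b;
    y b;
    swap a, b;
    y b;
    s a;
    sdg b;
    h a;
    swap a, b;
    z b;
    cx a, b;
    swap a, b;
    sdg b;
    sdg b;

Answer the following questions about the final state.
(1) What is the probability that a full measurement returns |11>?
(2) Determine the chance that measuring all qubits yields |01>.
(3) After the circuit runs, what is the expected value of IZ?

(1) A full measurement returns |11> with probability 1/2. Key observation: gates 2-3 undo each other exactly, leaving only the rest of the circuit to track.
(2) The probability of measuring |01> is 1/2.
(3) The observable IZ averages to -1.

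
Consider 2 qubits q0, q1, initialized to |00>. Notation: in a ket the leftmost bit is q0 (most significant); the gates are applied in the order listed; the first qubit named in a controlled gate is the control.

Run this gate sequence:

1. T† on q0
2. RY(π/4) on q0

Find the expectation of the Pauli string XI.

The expectation value of XI is sqrt(2)/2.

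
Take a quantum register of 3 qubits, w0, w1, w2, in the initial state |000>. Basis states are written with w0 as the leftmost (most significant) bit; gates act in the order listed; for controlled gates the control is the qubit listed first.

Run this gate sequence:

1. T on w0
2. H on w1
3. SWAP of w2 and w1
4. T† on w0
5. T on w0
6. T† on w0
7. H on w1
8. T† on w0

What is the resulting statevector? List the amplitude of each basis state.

The resulting statevector has amplitude 1/2 on |000>, 1/2 on |001>, 1/2 on |010>, 1/2 on |011>, 0 on |100>, 0 on |101>, 0 on |110>, 0 on |111>.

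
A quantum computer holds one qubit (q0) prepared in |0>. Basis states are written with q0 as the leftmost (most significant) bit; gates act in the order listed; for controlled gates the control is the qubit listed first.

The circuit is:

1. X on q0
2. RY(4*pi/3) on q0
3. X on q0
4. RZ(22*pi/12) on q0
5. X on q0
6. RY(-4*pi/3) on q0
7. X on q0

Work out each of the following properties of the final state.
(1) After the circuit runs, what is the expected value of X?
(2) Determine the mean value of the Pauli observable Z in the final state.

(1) The expectation value of X is -3/8 + sqrt(3)/4.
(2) In the final state, Z has expectation 1/4 + 3*sqrt(3)/8.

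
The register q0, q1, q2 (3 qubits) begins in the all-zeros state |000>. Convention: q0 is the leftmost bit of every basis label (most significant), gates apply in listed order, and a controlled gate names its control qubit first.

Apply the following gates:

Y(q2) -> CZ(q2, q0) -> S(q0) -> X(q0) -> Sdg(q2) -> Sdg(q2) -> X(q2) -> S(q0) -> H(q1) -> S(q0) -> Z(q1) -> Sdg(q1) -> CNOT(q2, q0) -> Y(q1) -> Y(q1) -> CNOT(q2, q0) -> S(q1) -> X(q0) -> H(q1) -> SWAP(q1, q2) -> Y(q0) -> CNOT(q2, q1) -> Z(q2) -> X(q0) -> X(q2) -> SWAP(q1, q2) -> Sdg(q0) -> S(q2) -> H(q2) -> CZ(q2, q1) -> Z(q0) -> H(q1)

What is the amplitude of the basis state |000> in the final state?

The amplitude on |000> is I/2. Key observation: the block from step 12 through step 17 cancels to the identity and can be dropped.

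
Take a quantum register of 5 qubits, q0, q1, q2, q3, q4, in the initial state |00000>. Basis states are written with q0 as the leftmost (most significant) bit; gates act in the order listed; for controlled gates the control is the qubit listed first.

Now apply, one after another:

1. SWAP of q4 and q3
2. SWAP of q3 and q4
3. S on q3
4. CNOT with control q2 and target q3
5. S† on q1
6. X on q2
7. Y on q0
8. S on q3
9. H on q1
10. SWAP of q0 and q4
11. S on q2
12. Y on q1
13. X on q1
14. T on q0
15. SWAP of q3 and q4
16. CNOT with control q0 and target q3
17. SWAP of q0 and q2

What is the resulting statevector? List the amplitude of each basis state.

The resulting statevector has amplitude -sqrt(2)*I/2 on |10010>, sqrt(2)*I/2 on |11010>, and 0 on every other basis state.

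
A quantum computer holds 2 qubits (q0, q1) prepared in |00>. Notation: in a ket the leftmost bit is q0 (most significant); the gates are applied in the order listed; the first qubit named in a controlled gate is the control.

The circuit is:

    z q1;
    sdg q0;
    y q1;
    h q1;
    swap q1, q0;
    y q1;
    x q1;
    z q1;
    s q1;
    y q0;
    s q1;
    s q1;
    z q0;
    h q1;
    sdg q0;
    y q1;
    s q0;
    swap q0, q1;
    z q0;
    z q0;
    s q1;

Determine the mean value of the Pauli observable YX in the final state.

In the final state, YX has expectation 0.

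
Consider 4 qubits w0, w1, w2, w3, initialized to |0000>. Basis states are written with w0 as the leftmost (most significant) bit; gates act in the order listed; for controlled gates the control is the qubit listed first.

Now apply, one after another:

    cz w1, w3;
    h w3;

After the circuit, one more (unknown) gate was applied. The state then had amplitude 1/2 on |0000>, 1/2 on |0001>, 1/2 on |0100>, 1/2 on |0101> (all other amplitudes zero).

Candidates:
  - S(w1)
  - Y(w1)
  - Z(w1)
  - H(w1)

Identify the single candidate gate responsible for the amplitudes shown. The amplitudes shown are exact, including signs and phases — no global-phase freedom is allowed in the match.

The applied gate was H(w1).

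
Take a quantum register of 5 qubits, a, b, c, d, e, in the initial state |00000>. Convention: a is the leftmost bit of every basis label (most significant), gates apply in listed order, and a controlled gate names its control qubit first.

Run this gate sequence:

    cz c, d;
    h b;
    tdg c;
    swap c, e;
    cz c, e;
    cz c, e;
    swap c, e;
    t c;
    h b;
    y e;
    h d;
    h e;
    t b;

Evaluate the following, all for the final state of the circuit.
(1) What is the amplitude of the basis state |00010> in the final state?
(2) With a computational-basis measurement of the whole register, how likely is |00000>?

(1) The amplitude on |00010> is I/2.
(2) A full measurement returns |00000> with probability 1/4.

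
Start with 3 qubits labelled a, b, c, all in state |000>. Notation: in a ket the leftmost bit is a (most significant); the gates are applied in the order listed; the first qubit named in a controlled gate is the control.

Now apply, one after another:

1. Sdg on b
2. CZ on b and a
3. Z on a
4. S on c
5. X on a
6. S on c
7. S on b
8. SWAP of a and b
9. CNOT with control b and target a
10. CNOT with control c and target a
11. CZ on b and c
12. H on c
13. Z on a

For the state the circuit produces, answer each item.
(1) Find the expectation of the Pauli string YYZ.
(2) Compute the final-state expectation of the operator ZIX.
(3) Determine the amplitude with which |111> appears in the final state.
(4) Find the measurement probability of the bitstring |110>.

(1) The observable YYZ averages to 0.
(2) In the final state, ZIX has expectation -1.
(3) |111> carries amplitude -sqrt(2)/2 in the final state.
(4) Outcome |110> occurs with probability 1/2.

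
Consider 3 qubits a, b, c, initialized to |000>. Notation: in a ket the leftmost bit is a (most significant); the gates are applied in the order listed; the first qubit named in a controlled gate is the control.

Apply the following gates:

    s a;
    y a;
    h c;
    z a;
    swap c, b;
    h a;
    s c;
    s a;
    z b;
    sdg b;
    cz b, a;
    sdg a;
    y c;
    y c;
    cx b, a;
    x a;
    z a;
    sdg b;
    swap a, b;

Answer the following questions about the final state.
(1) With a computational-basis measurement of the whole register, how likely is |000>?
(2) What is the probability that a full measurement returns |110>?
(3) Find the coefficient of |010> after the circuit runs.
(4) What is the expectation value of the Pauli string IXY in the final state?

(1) Outcome |000> occurs with probability 1/4.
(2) A full measurement returns |110> with probability 1/4.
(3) |010> carries amplitude I/2 in the final state.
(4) The observable IXY averages to 0.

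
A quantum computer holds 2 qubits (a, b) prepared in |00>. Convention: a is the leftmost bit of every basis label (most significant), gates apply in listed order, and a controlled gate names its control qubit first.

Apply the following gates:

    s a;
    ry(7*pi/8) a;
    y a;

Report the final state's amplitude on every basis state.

The final amplitudes are -I*cos(pi/16) on |00>, 0 on |01>, I*sin(pi/16) on |10>, 0 on |11>.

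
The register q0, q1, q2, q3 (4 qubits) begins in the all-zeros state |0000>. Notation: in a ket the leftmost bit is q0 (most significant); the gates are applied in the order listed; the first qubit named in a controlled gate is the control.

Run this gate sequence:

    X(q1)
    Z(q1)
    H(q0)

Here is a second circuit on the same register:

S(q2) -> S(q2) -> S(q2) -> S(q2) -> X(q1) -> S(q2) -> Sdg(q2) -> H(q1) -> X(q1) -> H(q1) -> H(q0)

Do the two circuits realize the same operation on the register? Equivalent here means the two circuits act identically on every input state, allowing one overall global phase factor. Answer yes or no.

Yes — the two circuits implement the same unitary up to a global phase.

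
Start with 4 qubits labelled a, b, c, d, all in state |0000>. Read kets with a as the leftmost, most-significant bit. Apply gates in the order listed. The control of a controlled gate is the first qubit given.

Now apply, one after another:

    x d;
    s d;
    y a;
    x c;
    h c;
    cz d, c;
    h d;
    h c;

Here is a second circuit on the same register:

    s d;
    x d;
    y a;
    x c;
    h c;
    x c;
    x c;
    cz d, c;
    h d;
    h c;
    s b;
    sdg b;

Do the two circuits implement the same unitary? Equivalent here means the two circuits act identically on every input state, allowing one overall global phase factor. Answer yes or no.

No: there is an input state on which the two circuits produce genuinely different outputs (not merely differing by a phase).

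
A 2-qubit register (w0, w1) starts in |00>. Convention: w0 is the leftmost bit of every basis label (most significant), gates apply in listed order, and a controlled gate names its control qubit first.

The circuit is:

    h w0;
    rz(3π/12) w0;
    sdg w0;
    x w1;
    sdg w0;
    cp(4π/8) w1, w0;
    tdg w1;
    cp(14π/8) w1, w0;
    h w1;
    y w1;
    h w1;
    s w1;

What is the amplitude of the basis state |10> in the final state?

The amplitude on |10> is -sqrt(2)*exp(5*I*pi/8)/2.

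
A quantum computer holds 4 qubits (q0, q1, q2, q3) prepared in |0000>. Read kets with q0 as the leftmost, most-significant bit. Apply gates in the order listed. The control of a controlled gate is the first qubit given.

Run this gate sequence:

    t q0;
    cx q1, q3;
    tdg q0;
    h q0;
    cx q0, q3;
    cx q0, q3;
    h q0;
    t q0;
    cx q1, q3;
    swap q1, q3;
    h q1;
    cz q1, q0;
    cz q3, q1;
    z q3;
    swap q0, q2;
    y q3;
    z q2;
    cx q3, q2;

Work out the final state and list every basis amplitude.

The resulting statevector has amplitude sqrt(2)*I/2 on |0011>, sqrt(2)*I/2 on |0111>, and 0 on every other basis state. Key observation: gates 2-9 undo each other exactly, leaving only the rest of the circuit to track.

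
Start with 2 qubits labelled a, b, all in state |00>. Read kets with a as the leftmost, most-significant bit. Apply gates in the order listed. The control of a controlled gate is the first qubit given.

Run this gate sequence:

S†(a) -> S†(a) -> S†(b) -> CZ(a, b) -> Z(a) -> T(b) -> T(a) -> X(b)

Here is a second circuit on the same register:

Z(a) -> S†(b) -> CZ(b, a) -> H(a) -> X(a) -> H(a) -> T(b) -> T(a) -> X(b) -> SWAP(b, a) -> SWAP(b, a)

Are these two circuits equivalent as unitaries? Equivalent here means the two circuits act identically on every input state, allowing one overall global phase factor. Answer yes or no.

Yes: on every input state the two circuits agree up to one overall phase factor.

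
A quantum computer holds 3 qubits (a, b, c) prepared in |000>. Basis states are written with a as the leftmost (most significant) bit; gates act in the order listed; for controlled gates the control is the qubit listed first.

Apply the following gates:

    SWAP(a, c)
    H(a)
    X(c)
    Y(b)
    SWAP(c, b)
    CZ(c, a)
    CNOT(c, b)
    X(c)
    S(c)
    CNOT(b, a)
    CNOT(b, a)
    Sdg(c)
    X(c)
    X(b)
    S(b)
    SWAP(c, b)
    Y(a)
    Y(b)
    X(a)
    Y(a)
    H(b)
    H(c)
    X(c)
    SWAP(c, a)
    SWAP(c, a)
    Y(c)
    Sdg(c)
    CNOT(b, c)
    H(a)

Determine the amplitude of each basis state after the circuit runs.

After the circuit, the state carries amplitude 0 on |000>, 0 on |001>, 0 on |010>, 0 on |011>, 1/2 on |100>, -I/2 on |101>, -I/2 on |110>, 1/2 on |111>. Key observation: gates 8-13 undo each other exactly, leaving only the rest of the circuit to track.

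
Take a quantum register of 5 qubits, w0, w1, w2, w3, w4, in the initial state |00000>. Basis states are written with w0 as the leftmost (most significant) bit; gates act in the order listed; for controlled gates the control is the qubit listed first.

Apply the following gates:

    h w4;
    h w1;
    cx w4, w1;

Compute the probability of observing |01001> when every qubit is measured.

The probability of measuring |01001> is 1/4.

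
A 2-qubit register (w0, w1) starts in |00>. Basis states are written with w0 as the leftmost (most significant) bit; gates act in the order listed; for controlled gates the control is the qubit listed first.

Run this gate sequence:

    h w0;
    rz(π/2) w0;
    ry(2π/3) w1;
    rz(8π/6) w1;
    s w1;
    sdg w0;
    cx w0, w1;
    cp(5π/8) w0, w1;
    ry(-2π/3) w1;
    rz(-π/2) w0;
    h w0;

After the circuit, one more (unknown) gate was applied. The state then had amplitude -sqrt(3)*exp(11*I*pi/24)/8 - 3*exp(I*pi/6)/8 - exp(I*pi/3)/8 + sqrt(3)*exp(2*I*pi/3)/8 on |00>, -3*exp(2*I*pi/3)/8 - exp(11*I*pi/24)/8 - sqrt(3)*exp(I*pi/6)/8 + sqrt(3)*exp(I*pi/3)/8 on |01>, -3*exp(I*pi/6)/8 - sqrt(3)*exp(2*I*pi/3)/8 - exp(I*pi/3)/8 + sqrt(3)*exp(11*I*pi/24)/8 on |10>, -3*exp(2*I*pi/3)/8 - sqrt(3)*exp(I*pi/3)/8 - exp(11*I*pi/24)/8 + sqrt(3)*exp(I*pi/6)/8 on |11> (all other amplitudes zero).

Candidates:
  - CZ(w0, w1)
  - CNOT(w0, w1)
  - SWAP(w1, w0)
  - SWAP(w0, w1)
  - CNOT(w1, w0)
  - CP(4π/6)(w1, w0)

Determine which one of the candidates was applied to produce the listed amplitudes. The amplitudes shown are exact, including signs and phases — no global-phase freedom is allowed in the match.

The applied gate was CZ(w0, w1).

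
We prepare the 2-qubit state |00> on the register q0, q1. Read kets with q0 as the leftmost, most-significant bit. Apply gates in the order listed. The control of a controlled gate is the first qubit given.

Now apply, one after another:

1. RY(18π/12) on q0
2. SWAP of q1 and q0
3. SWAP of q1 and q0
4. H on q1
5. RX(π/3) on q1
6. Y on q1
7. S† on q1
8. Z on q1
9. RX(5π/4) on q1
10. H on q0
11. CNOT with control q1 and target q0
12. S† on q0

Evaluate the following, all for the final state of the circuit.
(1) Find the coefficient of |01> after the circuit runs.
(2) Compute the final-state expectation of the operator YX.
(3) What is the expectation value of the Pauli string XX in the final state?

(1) |01> carries amplitude -sqrt(12 - 6*sqrt(2))/8 + sqrt(6*sqrt(2) + 12)/8 - I*sqrt(2*sqrt(2) + 4)/8 + I*sqrt(4 - 2*sqrt(2))/8 in the final state.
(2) The expectation value of YX is 0.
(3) The expectation value of XX is -sqrt(2)/2.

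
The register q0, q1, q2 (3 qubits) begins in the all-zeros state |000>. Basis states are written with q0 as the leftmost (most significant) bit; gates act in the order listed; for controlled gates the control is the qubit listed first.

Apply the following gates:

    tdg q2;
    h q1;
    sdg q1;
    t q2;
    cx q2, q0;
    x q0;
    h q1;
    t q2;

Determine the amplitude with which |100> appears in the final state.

The final state's coefficient on |100> equals 1/2 - I/2.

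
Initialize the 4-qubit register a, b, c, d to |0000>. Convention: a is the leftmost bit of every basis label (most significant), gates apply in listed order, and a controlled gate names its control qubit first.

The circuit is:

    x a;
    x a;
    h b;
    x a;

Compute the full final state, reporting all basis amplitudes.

The resulting statevector has amplitude sqrt(2)/2 on |1000>, sqrt(2)/2 on |1100>, and 0 on every other basis state.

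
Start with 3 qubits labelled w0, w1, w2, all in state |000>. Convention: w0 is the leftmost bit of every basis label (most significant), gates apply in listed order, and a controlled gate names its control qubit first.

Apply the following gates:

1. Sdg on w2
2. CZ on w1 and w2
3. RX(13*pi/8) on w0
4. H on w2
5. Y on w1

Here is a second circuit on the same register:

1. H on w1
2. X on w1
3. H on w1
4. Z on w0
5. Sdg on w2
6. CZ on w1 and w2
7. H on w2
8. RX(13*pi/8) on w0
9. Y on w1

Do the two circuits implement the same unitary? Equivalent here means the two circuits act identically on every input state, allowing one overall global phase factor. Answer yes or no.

No: there is an input state on which the two circuits produce genuinely different outputs (not merely differing by a phase).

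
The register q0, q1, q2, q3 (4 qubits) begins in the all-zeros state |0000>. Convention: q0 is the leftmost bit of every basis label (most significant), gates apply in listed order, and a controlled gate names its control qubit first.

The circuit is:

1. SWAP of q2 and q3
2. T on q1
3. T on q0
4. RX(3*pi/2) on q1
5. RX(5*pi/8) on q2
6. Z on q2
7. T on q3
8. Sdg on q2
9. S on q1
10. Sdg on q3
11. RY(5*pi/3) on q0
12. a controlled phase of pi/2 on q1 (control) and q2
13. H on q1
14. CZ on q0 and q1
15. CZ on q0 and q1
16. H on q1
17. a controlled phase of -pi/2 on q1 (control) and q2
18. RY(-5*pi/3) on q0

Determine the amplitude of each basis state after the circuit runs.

The final amplitudes are -sqrt(2)*cos(5*pi/16)/2 on |0000>, -sqrt(2)*sin(5*pi/16)/2 on |0010>, sqrt(2)*cos(5*pi/16)/2 on |0100>, sqrt(2)*sin(5*pi/16)/2 on |0110>, and 0 on every other basis state. Key observation: steps 11-18 multiply out to the identity, so the circuit reduces to the remaining gates.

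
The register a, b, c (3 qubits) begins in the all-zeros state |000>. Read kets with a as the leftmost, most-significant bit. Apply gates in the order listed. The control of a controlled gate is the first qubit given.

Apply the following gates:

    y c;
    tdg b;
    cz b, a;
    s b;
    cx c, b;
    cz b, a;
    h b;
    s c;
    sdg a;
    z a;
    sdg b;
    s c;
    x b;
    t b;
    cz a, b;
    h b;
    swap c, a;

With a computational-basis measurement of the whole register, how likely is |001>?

Outcome |001> occurs with probability 0.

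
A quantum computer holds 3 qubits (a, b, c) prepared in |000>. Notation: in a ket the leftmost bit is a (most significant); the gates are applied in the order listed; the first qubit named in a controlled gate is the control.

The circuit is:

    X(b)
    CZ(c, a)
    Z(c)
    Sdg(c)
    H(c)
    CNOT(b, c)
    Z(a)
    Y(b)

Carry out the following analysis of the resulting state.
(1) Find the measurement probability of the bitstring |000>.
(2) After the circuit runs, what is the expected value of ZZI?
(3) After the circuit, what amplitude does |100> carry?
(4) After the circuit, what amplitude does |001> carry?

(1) A full measurement returns |000> with probability 1/2.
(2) In the final state, ZZI has expectation 1.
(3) The final state's coefficient on |100> equals 0.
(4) |001> carries amplitude -sqrt(2)*I/2 in the final state.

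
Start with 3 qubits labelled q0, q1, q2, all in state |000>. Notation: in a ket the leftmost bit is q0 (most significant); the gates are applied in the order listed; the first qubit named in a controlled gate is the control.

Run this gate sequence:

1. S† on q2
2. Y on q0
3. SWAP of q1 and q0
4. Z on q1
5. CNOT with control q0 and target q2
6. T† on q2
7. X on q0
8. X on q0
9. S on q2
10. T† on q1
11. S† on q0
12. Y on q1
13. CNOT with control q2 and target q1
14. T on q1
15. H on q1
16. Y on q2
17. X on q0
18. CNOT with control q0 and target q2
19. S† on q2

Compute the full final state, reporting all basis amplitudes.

After the circuit, the state carries amplitude -sqrt(2)*exp(I*pi/4)/2 on |100>, -sqrt(2)*exp(I*pi/4)/2 on |110>, and 0 on every other basis state. Key observation: steps 7-8 multiply out to the identity, so the circuit reduces to the remaining gates.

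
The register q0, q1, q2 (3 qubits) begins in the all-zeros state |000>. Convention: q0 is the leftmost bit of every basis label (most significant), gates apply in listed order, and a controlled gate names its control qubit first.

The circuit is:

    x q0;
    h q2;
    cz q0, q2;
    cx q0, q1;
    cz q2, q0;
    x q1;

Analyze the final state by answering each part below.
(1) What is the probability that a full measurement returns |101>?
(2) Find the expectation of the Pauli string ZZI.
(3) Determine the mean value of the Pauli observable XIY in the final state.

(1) A full measurement returns |101> with probability 1/2.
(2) In the final state, ZZI has expectation -1.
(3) In the final state, XIY has expectation 0.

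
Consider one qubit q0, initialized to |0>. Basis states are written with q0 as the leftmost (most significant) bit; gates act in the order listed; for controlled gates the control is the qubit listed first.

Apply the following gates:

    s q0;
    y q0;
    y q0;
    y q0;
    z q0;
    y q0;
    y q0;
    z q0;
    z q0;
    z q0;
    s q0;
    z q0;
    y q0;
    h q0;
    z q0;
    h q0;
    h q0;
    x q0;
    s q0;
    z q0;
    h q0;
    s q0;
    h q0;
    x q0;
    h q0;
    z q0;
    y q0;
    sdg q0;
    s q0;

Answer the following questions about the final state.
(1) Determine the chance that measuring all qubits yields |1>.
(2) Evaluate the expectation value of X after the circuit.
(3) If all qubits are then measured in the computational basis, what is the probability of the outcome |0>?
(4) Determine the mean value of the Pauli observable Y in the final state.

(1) The probability of measuring |1> is 1/2.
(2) In the final state, X has expectation -1.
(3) Outcome |0> occurs with probability 1/2.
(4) In the final state, Y has expectation 0.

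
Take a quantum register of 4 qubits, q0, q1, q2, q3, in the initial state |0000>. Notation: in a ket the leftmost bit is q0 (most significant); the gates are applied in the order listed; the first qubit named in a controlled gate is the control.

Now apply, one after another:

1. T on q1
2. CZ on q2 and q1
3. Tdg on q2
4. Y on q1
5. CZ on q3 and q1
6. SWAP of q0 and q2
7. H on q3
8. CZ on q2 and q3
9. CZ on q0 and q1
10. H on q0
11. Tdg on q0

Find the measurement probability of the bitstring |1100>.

The probability of measuring |1100> is 1/4.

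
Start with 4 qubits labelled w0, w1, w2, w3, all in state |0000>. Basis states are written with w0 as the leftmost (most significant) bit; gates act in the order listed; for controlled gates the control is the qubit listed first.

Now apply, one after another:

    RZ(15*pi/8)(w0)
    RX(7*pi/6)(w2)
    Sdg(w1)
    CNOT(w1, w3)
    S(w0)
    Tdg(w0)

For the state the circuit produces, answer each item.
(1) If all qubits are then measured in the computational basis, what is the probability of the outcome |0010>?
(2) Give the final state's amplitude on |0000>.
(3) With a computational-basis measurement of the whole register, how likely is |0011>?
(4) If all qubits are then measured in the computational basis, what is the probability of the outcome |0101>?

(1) Outcome |0010> occurs with probability sqrt(3)/4 + 1/2.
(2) The final state's coefficient on |0000> equals (-sqrt(2) + sqrt(6))*exp(I*pi/16)/4.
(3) The probability of measuring |0011> is 0.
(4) Outcome |0101> occurs with probability 0.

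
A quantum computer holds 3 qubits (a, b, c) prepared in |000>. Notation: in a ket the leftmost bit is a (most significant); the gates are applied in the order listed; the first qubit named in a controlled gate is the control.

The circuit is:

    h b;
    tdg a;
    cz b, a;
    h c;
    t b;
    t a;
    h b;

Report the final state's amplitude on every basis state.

After the circuit, the state carries amplitude sqrt(2)*(1 + exp(I*pi/4))/4 on |000>, sqrt(2)*(1 + exp(I*pi/4))/4 on |001>, sqrt(2)*(1 - exp(I*pi/4))/4 on |010>, sqrt(2)*(1 - exp(I*pi/4))/4 on |011>, 0 on |100>, 0 on |101>, 0 on |110>, 0 on |111>.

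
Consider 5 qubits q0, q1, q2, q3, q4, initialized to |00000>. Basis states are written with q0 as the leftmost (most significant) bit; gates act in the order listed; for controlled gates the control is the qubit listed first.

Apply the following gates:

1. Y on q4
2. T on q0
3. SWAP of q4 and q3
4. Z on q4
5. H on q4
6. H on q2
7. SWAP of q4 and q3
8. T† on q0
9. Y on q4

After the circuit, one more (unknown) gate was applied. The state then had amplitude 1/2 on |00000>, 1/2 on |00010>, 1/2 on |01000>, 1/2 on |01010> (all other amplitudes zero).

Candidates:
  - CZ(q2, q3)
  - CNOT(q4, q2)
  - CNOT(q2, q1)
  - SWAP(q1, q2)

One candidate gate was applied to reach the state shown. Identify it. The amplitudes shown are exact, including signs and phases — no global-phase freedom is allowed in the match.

It was SWAP(q1, q2) that produced the state shown.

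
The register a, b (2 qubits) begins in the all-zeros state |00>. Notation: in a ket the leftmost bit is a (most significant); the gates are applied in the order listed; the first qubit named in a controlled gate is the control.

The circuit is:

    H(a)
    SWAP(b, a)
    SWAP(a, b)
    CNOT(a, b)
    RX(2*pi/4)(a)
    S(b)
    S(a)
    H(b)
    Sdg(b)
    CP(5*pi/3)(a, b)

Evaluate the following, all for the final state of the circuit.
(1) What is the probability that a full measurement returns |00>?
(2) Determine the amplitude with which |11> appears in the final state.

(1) A full measurement returns |00> with probability 1/2.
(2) The amplitude on |11> is -sqrt(2)*exp(I*pi/6)/2.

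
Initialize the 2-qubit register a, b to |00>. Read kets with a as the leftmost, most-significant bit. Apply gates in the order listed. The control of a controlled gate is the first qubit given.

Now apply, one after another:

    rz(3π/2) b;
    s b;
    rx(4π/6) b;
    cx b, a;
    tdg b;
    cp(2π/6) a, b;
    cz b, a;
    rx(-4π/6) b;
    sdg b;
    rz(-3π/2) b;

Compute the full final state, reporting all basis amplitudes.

The resulting statevector has amplitude 1/4 on |00>, sqrt(3)*I/4 on |01>, -3*exp(I*pi/12)/4 on |10>, sqrt(3)*exp(7*I*pi/12)/4 on |11>.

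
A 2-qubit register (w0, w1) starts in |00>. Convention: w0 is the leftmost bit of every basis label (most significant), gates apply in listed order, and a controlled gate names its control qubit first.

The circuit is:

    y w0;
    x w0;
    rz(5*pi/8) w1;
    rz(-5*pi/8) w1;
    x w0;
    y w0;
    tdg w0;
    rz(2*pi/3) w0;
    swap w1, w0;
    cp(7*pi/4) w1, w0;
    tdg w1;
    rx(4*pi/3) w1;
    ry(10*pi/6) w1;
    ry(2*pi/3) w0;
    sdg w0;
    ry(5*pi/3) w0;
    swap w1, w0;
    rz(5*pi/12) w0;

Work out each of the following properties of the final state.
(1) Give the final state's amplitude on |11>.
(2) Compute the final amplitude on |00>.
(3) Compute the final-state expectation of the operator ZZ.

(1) The amplitude on |11> is 5*exp(7*I*pi/8)/8. Key observation: the block from step 1 through step 6 cancels to the identity and can be dropped.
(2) The final state's coefficient on |00> equals 3*exp(11*I*pi/24)/8.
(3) In the final state, ZZ has expectation 1/16.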